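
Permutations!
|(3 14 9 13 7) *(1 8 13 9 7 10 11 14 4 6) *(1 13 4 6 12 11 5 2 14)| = |(1 8 4 12 11)(2 14 7 3 6 13 10 5)| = 40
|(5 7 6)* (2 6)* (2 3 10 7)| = |(2 6 5)(3 10 7)| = 3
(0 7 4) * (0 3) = (0 7 4 3) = [7, 1, 2, 0, 3, 5, 6, 4]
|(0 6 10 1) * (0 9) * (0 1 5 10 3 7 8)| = 10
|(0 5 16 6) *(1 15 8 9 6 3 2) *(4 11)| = |(0 5 16 3 2 1 15 8 9 6)(4 11)| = 10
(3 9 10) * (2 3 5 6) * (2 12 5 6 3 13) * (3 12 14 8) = [0, 1, 13, 9, 4, 12, 14, 7, 3, 10, 6, 11, 5, 2, 8] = (2 13)(3 9 10 6 14 8)(5 12)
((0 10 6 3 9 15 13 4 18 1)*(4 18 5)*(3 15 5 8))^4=((0 10 6 15 13 18 1)(3 9 5 4 8))^4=(0 13 10 18 6 1 15)(3 8 4 5 9)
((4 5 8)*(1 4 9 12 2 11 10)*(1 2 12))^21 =((12)(1 4 5 8 9)(2 11 10))^21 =(12)(1 4 5 8 9)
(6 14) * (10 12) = (6 14)(10 12) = [0, 1, 2, 3, 4, 5, 14, 7, 8, 9, 12, 11, 10, 13, 6]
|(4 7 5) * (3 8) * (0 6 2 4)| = 6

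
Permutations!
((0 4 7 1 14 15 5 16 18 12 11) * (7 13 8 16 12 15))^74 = (0 16 12 13 15)(1 7 14)(4 18 11 8 5)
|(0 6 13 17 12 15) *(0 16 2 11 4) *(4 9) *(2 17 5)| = 8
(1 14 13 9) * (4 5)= (1 14 13 9)(4 5)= [0, 14, 2, 3, 5, 4, 6, 7, 8, 1, 10, 11, 12, 9, 13]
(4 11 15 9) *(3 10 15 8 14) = (3 10 15 9 4 11 8 14) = [0, 1, 2, 10, 11, 5, 6, 7, 14, 4, 15, 8, 12, 13, 3, 9]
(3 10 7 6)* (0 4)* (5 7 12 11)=(0 4)(3 10 12 11 5 7 6)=[4, 1, 2, 10, 0, 7, 3, 6, 8, 9, 12, 5, 11]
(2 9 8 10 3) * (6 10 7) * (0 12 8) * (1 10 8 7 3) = (0 12 7 6 8 3 2 9)(1 10) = [12, 10, 9, 2, 4, 5, 8, 6, 3, 0, 1, 11, 7]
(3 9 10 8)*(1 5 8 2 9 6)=[0, 5, 9, 6, 4, 8, 1, 7, 3, 10, 2]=(1 5 8 3 6)(2 9 10)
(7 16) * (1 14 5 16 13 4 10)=[0, 14, 2, 3, 10, 16, 6, 13, 8, 9, 1, 11, 12, 4, 5, 15, 7]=(1 14 5 16 7 13 4 10)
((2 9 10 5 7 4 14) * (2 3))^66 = ((2 9 10 5 7 4 14 3))^66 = (2 10 7 14)(3 9 5 4)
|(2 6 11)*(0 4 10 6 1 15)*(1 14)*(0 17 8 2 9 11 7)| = 30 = |(0 4 10 6 7)(1 15 17 8 2 14)(9 11)|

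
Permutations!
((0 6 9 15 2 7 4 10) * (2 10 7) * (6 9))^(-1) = (0 10 15 9)(4 7)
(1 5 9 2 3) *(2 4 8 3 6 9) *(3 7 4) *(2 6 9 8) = (1 5 6 8 7 4 2 9 3) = [0, 5, 9, 1, 2, 6, 8, 4, 7, 3]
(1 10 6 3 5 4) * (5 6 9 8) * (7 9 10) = (10)(1 7 9 8 5 4)(3 6) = [0, 7, 2, 6, 1, 4, 3, 9, 5, 8, 10]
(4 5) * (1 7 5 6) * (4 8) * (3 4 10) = (1 7 5 8 10 3 4 6) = [0, 7, 2, 4, 6, 8, 1, 5, 10, 9, 3]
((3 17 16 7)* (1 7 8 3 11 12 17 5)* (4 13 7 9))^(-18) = (1 12)(3 7)(4 16)(5 11)(8 13)(9 17)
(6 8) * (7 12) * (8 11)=(6 11 8)(7 12)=[0, 1, 2, 3, 4, 5, 11, 12, 6, 9, 10, 8, 7]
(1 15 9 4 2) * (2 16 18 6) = (1 15 9 4 16 18 6 2) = [0, 15, 1, 3, 16, 5, 2, 7, 8, 4, 10, 11, 12, 13, 14, 9, 18, 17, 6]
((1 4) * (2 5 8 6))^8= (8)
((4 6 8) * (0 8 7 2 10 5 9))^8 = ((0 8 4 6 7 2 10 5 9))^8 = (0 9 5 10 2 7 6 4 8)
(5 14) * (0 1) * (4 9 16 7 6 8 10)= [1, 0, 2, 3, 9, 14, 8, 6, 10, 16, 4, 11, 12, 13, 5, 15, 7]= (0 1)(4 9 16 7 6 8 10)(5 14)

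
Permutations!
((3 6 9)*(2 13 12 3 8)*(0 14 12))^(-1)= (0 13 2 8 9 6 3 12 14)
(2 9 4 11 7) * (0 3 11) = (0 3 11 7 2 9 4) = [3, 1, 9, 11, 0, 5, 6, 2, 8, 4, 10, 7]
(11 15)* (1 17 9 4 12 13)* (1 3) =(1 17 9 4 12 13 3)(11 15) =[0, 17, 2, 1, 12, 5, 6, 7, 8, 4, 10, 15, 13, 3, 14, 11, 16, 9]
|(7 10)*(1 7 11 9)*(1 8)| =|(1 7 10 11 9 8)| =6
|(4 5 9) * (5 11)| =4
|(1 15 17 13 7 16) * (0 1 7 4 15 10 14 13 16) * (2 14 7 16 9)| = 28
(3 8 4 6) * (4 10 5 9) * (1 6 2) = [0, 6, 1, 8, 2, 9, 3, 7, 10, 4, 5] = (1 6 3 8 10 5 9 4 2)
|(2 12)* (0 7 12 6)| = |(0 7 12 2 6)| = 5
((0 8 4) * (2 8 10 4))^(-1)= (0 4 10)(2 8)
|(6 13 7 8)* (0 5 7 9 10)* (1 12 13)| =|(0 5 7 8 6 1 12 13 9 10)| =10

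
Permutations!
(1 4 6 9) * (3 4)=(1 3 4 6 9)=[0, 3, 2, 4, 6, 5, 9, 7, 8, 1]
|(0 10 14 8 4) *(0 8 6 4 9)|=|(0 10 14 6 4 8 9)|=7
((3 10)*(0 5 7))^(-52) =(10)(0 7 5)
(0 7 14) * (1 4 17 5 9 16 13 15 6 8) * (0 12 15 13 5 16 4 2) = (0 7 14 12 15 6 8 1 2)(4 17 16 5 9) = [7, 2, 0, 3, 17, 9, 8, 14, 1, 4, 10, 11, 15, 13, 12, 6, 5, 16]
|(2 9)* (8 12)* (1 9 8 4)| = 6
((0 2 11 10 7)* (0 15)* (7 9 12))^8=(15)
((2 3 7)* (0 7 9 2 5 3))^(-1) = ((0 7 5 3 9 2))^(-1) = (0 2 9 3 5 7)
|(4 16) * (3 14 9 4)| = 5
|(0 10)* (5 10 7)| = |(0 7 5 10)| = 4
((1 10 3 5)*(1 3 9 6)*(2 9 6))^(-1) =((1 10 6)(2 9)(3 5))^(-1) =(1 6 10)(2 9)(3 5)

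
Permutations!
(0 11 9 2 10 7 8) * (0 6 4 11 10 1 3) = (0 10 7 8 6 4 11 9 2 1 3) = [10, 3, 1, 0, 11, 5, 4, 8, 6, 2, 7, 9]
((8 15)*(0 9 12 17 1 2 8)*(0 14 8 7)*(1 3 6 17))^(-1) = (0 7 2 1 12 9)(3 17 6)(8 14 15)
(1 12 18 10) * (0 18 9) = (0 18 10 1 12 9) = [18, 12, 2, 3, 4, 5, 6, 7, 8, 0, 1, 11, 9, 13, 14, 15, 16, 17, 10]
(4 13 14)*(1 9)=[0, 9, 2, 3, 13, 5, 6, 7, 8, 1, 10, 11, 12, 14, 4]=(1 9)(4 13 14)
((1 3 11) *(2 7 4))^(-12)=(11)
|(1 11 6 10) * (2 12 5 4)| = 4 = |(1 11 6 10)(2 12 5 4)|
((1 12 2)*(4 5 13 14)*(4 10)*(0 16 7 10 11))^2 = ((0 16 7 10 4 5 13 14 11)(1 12 2))^2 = (0 7 4 13 11 16 10 5 14)(1 2 12)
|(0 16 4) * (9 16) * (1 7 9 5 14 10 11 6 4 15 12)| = 42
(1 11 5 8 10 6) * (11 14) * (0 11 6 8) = (0 11 5)(1 14 6)(8 10) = [11, 14, 2, 3, 4, 0, 1, 7, 10, 9, 8, 5, 12, 13, 6]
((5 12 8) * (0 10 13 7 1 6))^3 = ((0 10 13 7 1 6)(5 12 8))^3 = (0 7)(1 10)(6 13)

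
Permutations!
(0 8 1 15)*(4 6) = (0 8 1 15)(4 6) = [8, 15, 2, 3, 6, 5, 4, 7, 1, 9, 10, 11, 12, 13, 14, 0]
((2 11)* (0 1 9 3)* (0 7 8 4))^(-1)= ((0 1 9 3 7 8 4)(2 11))^(-1)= (0 4 8 7 3 9 1)(2 11)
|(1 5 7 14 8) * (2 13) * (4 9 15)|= 30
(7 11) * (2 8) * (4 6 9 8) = (2 4 6 9 8)(7 11) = [0, 1, 4, 3, 6, 5, 9, 11, 2, 8, 10, 7]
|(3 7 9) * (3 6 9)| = 2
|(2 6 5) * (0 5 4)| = 5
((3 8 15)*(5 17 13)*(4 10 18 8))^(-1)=((3 4 10 18 8 15)(5 17 13))^(-1)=(3 15 8 18 10 4)(5 13 17)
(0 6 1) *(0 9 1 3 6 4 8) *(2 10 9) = (0 4 8)(1 2 10 9)(3 6) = [4, 2, 10, 6, 8, 5, 3, 7, 0, 1, 9]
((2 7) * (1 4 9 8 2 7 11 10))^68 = (1 11 8 4 10 2 9)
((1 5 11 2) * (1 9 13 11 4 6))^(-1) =((1 5 4 6)(2 9 13 11))^(-1) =(1 6 4 5)(2 11 13 9)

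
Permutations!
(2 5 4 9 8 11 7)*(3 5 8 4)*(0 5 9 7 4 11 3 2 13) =(0 5 2 8 3 9 11 4 7 13) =[5, 1, 8, 9, 7, 2, 6, 13, 3, 11, 10, 4, 12, 0]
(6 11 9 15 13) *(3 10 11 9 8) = (3 10 11 8)(6 9 15 13) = [0, 1, 2, 10, 4, 5, 9, 7, 3, 15, 11, 8, 12, 6, 14, 13]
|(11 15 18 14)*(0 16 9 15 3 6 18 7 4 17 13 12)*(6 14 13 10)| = 12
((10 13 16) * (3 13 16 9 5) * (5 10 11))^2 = ((3 13 9 10 16 11 5))^2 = (3 9 16 5 13 10 11)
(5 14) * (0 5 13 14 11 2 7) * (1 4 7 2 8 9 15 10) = [5, 4, 2, 3, 7, 11, 6, 0, 9, 15, 1, 8, 12, 14, 13, 10] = (0 5 11 8 9 15 10 1 4 7)(13 14)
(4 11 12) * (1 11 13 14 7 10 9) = (1 11 12 4 13 14 7 10 9) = [0, 11, 2, 3, 13, 5, 6, 10, 8, 1, 9, 12, 4, 14, 7]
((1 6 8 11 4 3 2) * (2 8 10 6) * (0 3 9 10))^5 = ((0 3 8 11 4 9 10 6)(1 2))^5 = (0 9 8 6 4 3 10 11)(1 2)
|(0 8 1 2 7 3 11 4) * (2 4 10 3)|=12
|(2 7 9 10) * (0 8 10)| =|(0 8 10 2 7 9)| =6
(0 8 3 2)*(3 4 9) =(0 8 4 9 3 2) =[8, 1, 0, 2, 9, 5, 6, 7, 4, 3]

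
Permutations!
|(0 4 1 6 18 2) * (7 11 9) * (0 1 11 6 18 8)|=21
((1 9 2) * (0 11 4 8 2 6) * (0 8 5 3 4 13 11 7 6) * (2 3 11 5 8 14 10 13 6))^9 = (0 9 1 2 7)(5 14)(6 13)(10 11)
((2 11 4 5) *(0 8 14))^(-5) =(0 8 14)(2 5 4 11) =((0 8 14)(2 11 4 5))^(-5)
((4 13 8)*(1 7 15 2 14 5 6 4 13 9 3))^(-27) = ((1 7 15 2 14 5 6 4 9 3)(8 13))^(-27) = (1 2 6 3 15 5 9 7 14 4)(8 13)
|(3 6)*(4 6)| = 3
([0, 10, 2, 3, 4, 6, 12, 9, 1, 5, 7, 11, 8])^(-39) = (1 10 7 9 5 6 12 8)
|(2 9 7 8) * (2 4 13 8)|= 3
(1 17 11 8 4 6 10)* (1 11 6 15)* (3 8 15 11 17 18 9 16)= (1 18 9 16 3 8 4 11 15)(6 10 17)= [0, 18, 2, 8, 11, 5, 10, 7, 4, 16, 17, 15, 12, 13, 14, 1, 3, 6, 9]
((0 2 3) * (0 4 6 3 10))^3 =(10)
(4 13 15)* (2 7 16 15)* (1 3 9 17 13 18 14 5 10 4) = (1 3 9 17 13 2 7 16 15)(4 18 14 5 10) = [0, 3, 7, 9, 18, 10, 6, 16, 8, 17, 4, 11, 12, 2, 5, 1, 15, 13, 14]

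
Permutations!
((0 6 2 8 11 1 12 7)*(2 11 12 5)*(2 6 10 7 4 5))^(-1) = ((0 10 7)(1 2 8 12 4 5 6 11))^(-1) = (0 7 10)(1 11 6 5 4 12 8 2)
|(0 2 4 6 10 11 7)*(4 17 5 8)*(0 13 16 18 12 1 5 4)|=|(0 2 17 4 6 10 11 7 13 16 18 12 1 5 8)|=15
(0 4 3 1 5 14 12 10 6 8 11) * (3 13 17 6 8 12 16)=(0 4 13 17 6 12 10 8 11)(1 5 14 16 3)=[4, 5, 2, 1, 13, 14, 12, 7, 11, 9, 8, 0, 10, 17, 16, 15, 3, 6]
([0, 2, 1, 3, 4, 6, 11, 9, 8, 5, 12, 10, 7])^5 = (1 2)(5 7 10 6 9 12 11)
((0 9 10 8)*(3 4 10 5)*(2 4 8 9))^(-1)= (0 8 3 5 9 10 4 2)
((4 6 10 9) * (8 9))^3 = (4 8 6 9 10) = ((4 6 10 8 9))^3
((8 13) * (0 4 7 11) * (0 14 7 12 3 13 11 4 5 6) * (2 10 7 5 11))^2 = ((0 11 14 5 6)(2 10 7 4 12 3 13 8))^2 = (0 14 6 11 5)(2 7 12 13)(3 8 10 4)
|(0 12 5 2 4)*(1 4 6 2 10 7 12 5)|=|(0 5 10 7 12 1 4)(2 6)|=14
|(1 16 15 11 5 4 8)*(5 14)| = |(1 16 15 11 14 5 4 8)| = 8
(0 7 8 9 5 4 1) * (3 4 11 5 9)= (0 7 8 3 4 1)(5 11)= [7, 0, 2, 4, 1, 11, 6, 8, 3, 9, 10, 5]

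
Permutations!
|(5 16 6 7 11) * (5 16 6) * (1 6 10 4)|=|(1 6 7 11 16 5 10 4)|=8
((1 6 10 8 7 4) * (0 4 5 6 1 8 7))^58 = ((0 4 8)(5 6 10 7))^58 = (0 4 8)(5 10)(6 7)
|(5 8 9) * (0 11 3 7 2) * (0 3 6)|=3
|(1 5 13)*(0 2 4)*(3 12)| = 6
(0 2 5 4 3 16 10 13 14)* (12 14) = (0 2 5 4 3 16 10 13 12 14) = [2, 1, 5, 16, 3, 4, 6, 7, 8, 9, 13, 11, 14, 12, 0, 15, 10]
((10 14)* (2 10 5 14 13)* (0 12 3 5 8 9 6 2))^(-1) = ((0 12 3 5 14 8 9 6 2 10 13))^(-1) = (0 13 10 2 6 9 8 14 5 3 12)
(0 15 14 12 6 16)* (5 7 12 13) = [15, 1, 2, 3, 4, 7, 16, 12, 8, 9, 10, 11, 6, 5, 13, 14, 0] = (0 15 14 13 5 7 12 6 16)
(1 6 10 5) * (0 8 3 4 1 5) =(0 8 3 4 1 6 10) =[8, 6, 2, 4, 1, 5, 10, 7, 3, 9, 0]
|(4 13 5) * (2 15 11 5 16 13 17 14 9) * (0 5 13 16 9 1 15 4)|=|(0 5)(1 15 11 13 9 2 4 17 14)|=18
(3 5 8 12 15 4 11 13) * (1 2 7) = [0, 2, 7, 5, 11, 8, 6, 1, 12, 9, 10, 13, 15, 3, 14, 4] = (1 2 7)(3 5 8 12 15 4 11 13)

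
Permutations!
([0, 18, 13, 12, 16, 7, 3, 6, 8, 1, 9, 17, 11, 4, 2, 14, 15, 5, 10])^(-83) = (1 18 10 9)(2 13 4 16 15 14)(3 12 11 17 5 7 6)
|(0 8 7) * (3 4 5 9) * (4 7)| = |(0 8 4 5 9 3 7)| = 7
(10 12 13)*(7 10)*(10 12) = (7 12 13) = [0, 1, 2, 3, 4, 5, 6, 12, 8, 9, 10, 11, 13, 7]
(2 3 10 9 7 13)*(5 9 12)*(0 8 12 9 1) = [8, 0, 3, 10, 4, 1, 6, 13, 12, 7, 9, 11, 5, 2] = (0 8 12 5 1)(2 3 10 9 7 13)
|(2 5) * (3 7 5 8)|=|(2 8 3 7 5)|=5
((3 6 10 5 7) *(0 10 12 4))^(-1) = (0 4 12 6 3 7 5 10)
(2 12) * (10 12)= [0, 1, 10, 3, 4, 5, 6, 7, 8, 9, 12, 11, 2]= (2 10 12)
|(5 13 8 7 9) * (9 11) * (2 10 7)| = 8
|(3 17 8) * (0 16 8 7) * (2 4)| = 6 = |(0 16 8 3 17 7)(2 4)|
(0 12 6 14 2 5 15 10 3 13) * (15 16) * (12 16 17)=(0 16 15 10 3 13)(2 5 17 12 6 14)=[16, 1, 5, 13, 4, 17, 14, 7, 8, 9, 3, 11, 6, 0, 2, 10, 15, 12]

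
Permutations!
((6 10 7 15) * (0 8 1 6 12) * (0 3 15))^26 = (0 1 10)(3 12 15)(6 7 8)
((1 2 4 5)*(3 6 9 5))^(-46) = (1 3 5 4 9 2 6)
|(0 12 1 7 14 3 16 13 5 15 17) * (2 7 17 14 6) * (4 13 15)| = 12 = |(0 12 1 17)(2 7 6)(3 16 15 14)(4 13 5)|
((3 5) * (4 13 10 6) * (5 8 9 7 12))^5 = (3 5 12 7 9 8)(4 13 10 6)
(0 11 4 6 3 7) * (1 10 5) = (0 11 4 6 3 7)(1 10 5) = [11, 10, 2, 7, 6, 1, 3, 0, 8, 9, 5, 4]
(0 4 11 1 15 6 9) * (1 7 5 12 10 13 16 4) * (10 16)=(0 1 15 6 9)(4 11 7 5 12 16)(10 13)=[1, 15, 2, 3, 11, 12, 9, 5, 8, 0, 13, 7, 16, 10, 14, 6, 4]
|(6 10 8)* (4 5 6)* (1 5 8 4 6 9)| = 12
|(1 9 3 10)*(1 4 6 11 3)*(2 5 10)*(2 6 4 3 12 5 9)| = 6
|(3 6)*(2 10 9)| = 6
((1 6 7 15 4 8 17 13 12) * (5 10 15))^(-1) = (1 12 13 17 8 4 15 10 5 7 6)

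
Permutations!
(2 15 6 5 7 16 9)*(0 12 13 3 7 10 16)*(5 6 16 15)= (0 12 13 3 7)(2 5 10 15 16 9)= [12, 1, 5, 7, 4, 10, 6, 0, 8, 2, 15, 11, 13, 3, 14, 16, 9]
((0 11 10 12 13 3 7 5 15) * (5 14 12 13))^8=((0 11 10 13 3 7 14 12 5 15))^8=(0 5 14 3 10)(7 13 11 15 12)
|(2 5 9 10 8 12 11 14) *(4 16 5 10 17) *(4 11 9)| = |(2 10 8 12 9 17 11 14)(4 16 5)| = 24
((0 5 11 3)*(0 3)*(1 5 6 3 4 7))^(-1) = ((0 6 3 4 7 1 5 11))^(-1) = (0 11 5 1 7 4 3 6)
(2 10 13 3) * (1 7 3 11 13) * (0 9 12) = [9, 7, 10, 2, 4, 5, 6, 3, 8, 12, 1, 13, 0, 11] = (0 9 12)(1 7 3 2 10)(11 13)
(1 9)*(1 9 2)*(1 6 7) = (9)(1 2 6 7) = [0, 2, 6, 3, 4, 5, 7, 1, 8, 9]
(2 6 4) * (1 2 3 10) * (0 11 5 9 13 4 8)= (0 11 5 9 13 4 3 10 1 2 6 8)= [11, 2, 6, 10, 3, 9, 8, 7, 0, 13, 1, 5, 12, 4]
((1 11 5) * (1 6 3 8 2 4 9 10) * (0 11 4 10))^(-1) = (0 9 4 1 10 2 8 3 6 5 11)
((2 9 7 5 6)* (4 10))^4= (10)(2 6 5 7 9)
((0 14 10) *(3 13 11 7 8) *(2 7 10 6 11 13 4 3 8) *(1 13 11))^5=((0 14 6 1 13 11 10)(2 7)(3 4))^5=(0 11 1 14 10 13 6)(2 7)(3 4)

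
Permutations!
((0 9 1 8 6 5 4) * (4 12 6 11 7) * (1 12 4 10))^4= ((0 9 12 6 5 4)(1 8 11 7 10))^4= (0 5 12)(1 10 7 11 8)(4 6 9)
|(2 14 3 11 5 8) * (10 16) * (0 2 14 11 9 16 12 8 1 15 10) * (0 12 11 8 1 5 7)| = |(0 2 8 14 3 9 16 12 1 15 10 11 7)| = 13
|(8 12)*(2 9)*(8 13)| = |(2 9)(8 12 13)| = 6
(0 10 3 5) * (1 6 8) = (0 10 3 5)(1 6 8) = [10, 6, 2, 5, 4, 0, 8, 7, 1, 9, 3]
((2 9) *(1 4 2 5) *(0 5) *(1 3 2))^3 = ((0 5 3 2 9)(1 4))^3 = (0 2 5 9 3)(1 4)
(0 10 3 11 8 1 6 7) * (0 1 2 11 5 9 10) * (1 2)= (1 6 7 2 11 8)(3 5 9 10)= [0, 6, 11, 5, 4, 9, 7, 2, 1, 10, 3, 8]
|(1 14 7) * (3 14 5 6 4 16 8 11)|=|(1 5 6 4 16 8 11 3 14 7)|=10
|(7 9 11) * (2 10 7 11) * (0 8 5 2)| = 7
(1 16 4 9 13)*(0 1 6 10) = [1, 16, 2, 3, 9, 5, 10, 7, 8, 13, 0, 11, 12, 6, 14, 15, 4] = (0 1 16 4 9 13 6 10)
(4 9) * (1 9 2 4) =(1 9)(2 4) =[0, 9, 4, 3, 2, 5, 6, 7, 8, 1]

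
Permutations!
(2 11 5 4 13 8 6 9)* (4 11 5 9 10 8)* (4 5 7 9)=(2 7 9)(4 13 5 11)(6 10 8)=[0, 1, 7, 3, 13, 11, 10, 9, 6, 2, 8, 4, 12, 5]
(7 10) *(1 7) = (1 7 10) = [0, 7, 2, 3, 4, 5, 6, 10, 8, 9, 1]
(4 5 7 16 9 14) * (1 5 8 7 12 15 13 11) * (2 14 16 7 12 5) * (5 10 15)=[0, 2, 14, 3, 8, 10, 6, 7, 12, 16, 15, 1, 5, 11, 4, 13, 9]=(1 2 14 4 8 12 5 10 15 13 11)(9 16)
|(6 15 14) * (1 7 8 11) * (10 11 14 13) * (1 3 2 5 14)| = 9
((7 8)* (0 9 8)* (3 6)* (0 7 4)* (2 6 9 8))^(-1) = ((0 8 4)(2 6 3 9))^(-1) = (0 4 8)(2 9 3 6)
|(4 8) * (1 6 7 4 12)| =|(1 6 7 4 8 12)| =6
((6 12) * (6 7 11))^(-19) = (6 12 7 11)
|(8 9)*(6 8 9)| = 2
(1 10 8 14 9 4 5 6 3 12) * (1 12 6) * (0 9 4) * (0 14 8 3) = (0 9 14 4 5 1 10 3 6) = [9, 10, 2, 6, 5, 1, 0, 7, 8, 14, 3, 11, 12, 13, 4]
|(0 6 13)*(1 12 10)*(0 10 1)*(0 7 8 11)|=14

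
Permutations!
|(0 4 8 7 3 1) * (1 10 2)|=8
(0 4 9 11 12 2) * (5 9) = (0 4 5 9 11 12 2) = [4, 1, 0, 3, 5, 9, 6, 7, 8, 11, 10, 12, 2]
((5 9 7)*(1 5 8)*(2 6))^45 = ((1 5 9 7 8)(2 6))^45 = (9)(2 6)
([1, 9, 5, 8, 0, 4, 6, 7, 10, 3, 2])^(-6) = (0 3 2)(1 8 5)(4 9 10)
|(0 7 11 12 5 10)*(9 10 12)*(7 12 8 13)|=|(0 12 5 8 13 7 11 9 10)|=9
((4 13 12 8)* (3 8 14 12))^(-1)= (3 13 4 8)(12 14)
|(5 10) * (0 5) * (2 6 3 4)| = |(0 5 10)(2 6 3 4)| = 12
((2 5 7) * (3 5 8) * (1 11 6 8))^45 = ((1 11 6 8 3 5 7 2))^45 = (1 5 6 2 3 11 7 8)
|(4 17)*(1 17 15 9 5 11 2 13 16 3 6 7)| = 13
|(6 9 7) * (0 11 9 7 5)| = 4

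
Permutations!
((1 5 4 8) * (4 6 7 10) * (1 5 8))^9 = ((1 8 5 6 7 10 4))^9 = (1 5 7 4 8 6 10)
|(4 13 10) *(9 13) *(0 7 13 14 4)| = 12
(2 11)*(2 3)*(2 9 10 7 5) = (2 11 3 9 10 7 5) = [0, 1, 11, 9, 4, 2, 6, 5, 8, 10, 7, 3]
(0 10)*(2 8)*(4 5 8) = (0 10)(2 4 5 8) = [10, 1, 4, 3, 5, 8, 6, 7, 2, 9, 0]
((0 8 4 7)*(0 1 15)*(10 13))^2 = ((0 8 4 7 1 15)(10 13))^2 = (0 4 1)(7 15 8)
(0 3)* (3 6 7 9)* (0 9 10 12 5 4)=(0 6 7 10 12 5 4)(3 9)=[6, 1, 2, 9, 0, 4, 7, 10, 8, 3, 12, 11, 5]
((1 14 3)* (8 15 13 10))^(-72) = ((1 14 3)(8 15 13 10))^(-72) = (15)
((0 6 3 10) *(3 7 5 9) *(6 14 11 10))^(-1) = (0 10 11 14)(3 9 5 7 6)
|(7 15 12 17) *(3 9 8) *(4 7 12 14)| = |(3 9 8)(4 7 15 14)(12 17)| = 12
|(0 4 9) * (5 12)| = |(0 4 9)(5 12)| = 6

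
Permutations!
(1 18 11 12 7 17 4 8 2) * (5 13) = (1 18 11 12 7 17 4 8 2)(5 13) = [0, 18, 1, 3, 8, 13, 6, 17, 2, 9, 10, 12, 7, 5, 14, 15, 16, 4, 11]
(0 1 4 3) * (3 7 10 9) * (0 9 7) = (0 1 4)(3 9)(7 10) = [1, 4, 2, 9, 0, 5, 6, 10, 8, 3, 7]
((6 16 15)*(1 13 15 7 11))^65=(1 15 16 11 13 6 7)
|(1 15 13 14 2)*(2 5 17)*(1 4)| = 8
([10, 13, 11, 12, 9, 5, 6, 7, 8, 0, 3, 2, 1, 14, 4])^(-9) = [0, 1, 11, 3, 4, 5, 6, 7, 8, 9, 10, 2, 12, 13, 14]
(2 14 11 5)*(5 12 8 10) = [0, 1, 14, 3, 4, 2, 6, 7, 10, 9, 5, 12, 8, 13, 11] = (2 14 11 12 8 10 5)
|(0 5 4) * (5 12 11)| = |(0 12 11 5 4)| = 5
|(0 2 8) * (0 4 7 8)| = 6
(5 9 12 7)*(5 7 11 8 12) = (5 9)(8 12 11) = [0, 1, 2, 3, 4, 9, 6, 7, 12, 5, 10, 8, 11]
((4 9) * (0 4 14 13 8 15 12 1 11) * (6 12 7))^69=(0 12 15 14)(1 7 13 4)(6 8 9 11)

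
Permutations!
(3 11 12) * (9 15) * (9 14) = (3 11 12)(9 15 14) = [0, 1, 2, 11, 4, 5, 6, 7, 8, 15, 10, 12, 3, 13, 9, 14]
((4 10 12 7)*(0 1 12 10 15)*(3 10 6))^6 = (15)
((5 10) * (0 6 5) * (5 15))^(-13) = ((0 6 15 5 10))^(-13) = (0 15 10 6 5)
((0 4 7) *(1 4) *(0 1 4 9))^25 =(9)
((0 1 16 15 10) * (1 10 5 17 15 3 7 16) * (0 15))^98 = (0 5 10 17 15)(3 16 7)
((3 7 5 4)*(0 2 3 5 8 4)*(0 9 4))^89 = (0 8 7 3 2)(4 9 5)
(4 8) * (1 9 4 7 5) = [0, 9, 2, 3, 8, 1, 6, 5, 7, 4] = (1 9 4 8 7 5)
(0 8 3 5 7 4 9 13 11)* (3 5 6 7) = [8, 1, 2, 6, 9, 3, 7, 4, 5, 13, 10, 0, 12, 11] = (0 8 5 3 6 7 4 9 13 11)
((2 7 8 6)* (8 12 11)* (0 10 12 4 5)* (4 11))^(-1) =(0 5 4 12 10)(2 6 8 11 7)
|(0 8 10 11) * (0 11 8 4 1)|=6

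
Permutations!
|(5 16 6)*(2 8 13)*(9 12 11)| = 3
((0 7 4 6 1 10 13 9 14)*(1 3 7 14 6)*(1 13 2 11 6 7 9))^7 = (0 14)(1 7 6 10 4 3 2 13 9 11)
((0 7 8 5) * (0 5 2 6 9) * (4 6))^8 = ((0 7 8 2 4 6 9))^8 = (0 7 8 2 4 6 9)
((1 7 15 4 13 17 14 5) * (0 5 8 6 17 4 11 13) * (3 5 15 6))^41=(0 15 11 13 4)(1 7 6 17 14 8 3 5)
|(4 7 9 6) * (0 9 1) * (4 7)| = |(0 9 6 7 1)| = 5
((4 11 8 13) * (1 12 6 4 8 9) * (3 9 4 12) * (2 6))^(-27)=((1 3 9)(2 6 12)(4 11)(8 13))^(-27)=(4 11)(8 13)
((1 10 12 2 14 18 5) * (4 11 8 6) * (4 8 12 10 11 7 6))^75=((1 11 12 2 14 18 5)(4 7 6 8))^75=(1 18 2 11 5 14 12)(4 8 6 7)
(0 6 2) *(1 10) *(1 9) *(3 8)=(0 6 2)(1 10 9)(3 8)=[6, 10, 0, 8, 4, 5, 2, 7, 3, 1, 9]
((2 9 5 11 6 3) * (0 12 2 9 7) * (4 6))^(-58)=(0 2)(3 5 4)(6 9 11)(7 12)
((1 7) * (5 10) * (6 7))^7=(1 6 7)(5 10)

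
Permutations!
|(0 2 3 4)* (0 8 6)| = 6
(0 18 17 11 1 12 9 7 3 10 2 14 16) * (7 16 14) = (0 18 17 11 1 12 9 16)(2 7 3 10) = [18, 12, 7, 10, 4, 5, 6, 3, 8, 16, 2, 1, 9, 13, 14, 15, 0, 11, 17]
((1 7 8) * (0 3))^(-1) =(0 3)(1 8 7) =((0 3)(1 7 8))^(-1)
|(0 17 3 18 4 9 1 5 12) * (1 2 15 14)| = |(0 17 3 18 4 9 2 15 14 1 5 12)| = 12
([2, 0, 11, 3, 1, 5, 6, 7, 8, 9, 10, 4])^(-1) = (0 1 4 11 2)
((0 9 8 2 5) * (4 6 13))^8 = ((0 9 8 2 5)(4 6 13))^8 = (0 2 9 5 8)(4 13 6)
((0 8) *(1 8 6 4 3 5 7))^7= ((0 6 4 3 5 7 1 8))^7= (0 8 1 7 5 3 4 6)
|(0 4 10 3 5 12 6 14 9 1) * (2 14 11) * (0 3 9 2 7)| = |(0 4 10 9 1 3 5 12 6 11 7)(2 14)| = 22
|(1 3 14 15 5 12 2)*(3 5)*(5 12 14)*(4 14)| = |(1 12 2)(3 5 4 14 15)| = 15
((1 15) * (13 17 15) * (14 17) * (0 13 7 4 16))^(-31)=(0 1 13 7 14 4 17 16 15)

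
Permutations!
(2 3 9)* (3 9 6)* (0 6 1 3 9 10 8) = (0 6 9 2 10 8)(1 3) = [6, 3, 10, 1, 4, 5, 9, 7, 0, 2, 8]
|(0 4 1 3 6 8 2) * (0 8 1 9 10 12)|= |(0 4 9 10 12)(1 3 6)(2 8)|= 30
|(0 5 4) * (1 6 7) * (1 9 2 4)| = 8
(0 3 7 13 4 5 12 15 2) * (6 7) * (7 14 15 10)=[3, 1, 0, 6, 5, 12, 14, 13, 8, 9, 7, 11, 10, 4, 15, 2]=(0 3 6 14 15 2)(4 5 12 10 7 13)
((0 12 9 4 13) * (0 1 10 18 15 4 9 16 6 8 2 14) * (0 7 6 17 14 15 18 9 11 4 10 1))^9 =(18)(0 15 17 11 6)(2 16 9 7 13)(4 8 12 10 14)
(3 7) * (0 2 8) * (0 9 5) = (0 2 8 9 5)(3 7) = [2, 1, 8, 7, 4, 0, 6, 3, 9, 5]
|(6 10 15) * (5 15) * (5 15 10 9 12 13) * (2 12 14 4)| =10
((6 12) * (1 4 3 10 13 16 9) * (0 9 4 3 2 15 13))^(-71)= (0 10 3 1 9)(2 4 16 13 15)(6 12)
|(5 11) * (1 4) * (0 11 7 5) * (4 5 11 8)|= |(0 8 4 1 5 7 11)|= 7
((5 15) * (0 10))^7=(0 10)(5 15)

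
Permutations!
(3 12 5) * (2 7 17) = (2 7 17)(3 12 5) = [0, 1, 7, 12, 4, 3, 6, 17, 8, 9, 10, 11, 5, 13, 14, 15, 16, 2]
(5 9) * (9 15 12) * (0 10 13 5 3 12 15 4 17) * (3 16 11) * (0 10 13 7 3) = (0 13 5 4 17 10 7 3 12 9 16 11) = [13, 1, 2, 12, 17, 4, 6, 3, 8, 16, 7, 0, 9, 5, 14, 15, 11, 10]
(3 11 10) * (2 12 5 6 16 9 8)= [0, 1, 12, 11, 4, 6, 16, 7, 2, 8, 3, 10, 5, 13, 14, 15, 9]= (2 12 5 6 16 9 8)(3 11 10)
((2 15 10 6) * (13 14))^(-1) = ((2 15 10 6)(13 14))^(-1) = (2 6 10 15)(13 14)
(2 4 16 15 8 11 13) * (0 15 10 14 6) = [15, 1, 4, 3, 16, 5, 0, 7, 11, 9, 14, 13, 12, 2, 6, 8, 10] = (0 15 8 11 13 2 4 16 10 14 6)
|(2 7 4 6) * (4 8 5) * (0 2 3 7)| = |(0 2)(3 7 8 5 4 6)| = 6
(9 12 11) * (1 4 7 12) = (1 4 7 12 11 9) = [0, 4, 2, 3, 7, 5, 6, 12, 8, 1, 10, 9, 11]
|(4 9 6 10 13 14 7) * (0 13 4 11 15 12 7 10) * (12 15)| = |(15)(0 13 14 10 4 9 6)(7 11 12)| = 21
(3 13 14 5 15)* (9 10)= [0, 1, 2, 13, 4, 15, 6, 7, 8, 10, 9, 11, 12, 14, 5, 3]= (3 13 14 5 15)(9 10)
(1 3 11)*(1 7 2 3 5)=(1 5)(2 3 11 7)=[0, 5, 3, 11, 4, 1, 6, 2, 8, 9, 10, 7]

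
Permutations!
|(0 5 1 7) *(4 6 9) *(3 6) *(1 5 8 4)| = 8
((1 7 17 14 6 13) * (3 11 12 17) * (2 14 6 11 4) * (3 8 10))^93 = (1 8 3 2 11 17 13 7 10 4 14 12 6)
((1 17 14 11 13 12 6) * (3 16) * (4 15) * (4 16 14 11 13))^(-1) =((1 17 11 4 15 16 3 14 13 12 6))^(-1) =(1 6 12 13 14 3 16 15 4 11 17)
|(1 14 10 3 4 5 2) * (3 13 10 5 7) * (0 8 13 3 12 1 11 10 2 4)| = |(0 8 13 2 11 10 3)(1 14 5 4 7 12)| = 42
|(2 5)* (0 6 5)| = |(0 6 5 2)| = 4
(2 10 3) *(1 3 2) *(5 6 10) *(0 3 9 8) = [3, 9, 5, 1, 4, 6, 10, 7, 0, 8, 2] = (0 3 1 9 8)(2 5 6 10)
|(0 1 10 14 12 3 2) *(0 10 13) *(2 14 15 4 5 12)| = |(0 1 13)(2 10 15 4 5 12 3 14)| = 24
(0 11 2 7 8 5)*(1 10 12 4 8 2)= (0 11 1 10 12 4 8 5)(2 7)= [11, 10, 7, 3, 8, 0, 6, 2, 5, 9, 12, 1, 4]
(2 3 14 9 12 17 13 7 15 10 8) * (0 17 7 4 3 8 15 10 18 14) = [17, 1, 8, 0, 3, 5, 6, 10, 2, 12, 15, 11, 7, 4, 9, 18, 16, 13, 14] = (0 17 13 4 3)(2 8)(7 10 15 18 14 9 12)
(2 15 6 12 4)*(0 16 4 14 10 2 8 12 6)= (0 16 4 8 12 14 10 2 15)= [16, 1, 15, 3, 8, 5, 6, 7, 12, 9, 2, 11, 14, 13, 10, 0, 4]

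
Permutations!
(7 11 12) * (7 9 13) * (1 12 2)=[0, 12, 1, 3, 4, 5, 6, 11, 8, 13, 10, 2, 9, 7]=(1 12 9 13 7 11 2)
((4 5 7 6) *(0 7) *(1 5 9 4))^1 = ((0 7 6 1 5)(4 9))^1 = (0 7 6 1 5)(4 9)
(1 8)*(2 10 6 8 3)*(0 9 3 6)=[9, 6, 10, 2, 4, 5, 8, 7, 1, 3, 0]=(0 9 3 2 10)(1 6 8)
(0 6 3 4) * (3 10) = (0 6 10 3 4) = [6, 1, 2, 4, 0, 5, 10, 7, 8, 9, 3]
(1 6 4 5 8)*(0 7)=(0 7)(1 6 4 5 8)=[7, 6, 2, 3, 5, 8, 4, 0, 1]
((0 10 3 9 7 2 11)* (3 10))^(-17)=((0 3 9 7 2 11))^(-17)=(0 3 9 7 2 11)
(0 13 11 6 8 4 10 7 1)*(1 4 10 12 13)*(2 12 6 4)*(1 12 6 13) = (0 12 1)(2 6 8 10 7)(4 13 11) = [12, 0, 6, 3, 13, 5, 8, 2, 10, 9, 7, 4, 1, 11]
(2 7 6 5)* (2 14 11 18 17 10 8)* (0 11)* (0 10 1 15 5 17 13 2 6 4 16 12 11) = (1 15 5 14 10 8 6 17)(2 7 4 16 12 11 18 13) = [0, 15, 7, 3, 16, 14, 17, 4, 6, 9, 8, 18, 11, 2, 10, 5, 12, 1, 13]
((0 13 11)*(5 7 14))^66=(14)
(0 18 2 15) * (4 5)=(0 18 2 15)(4 5)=[18, 1, 15, 3, 5, 4, 6, 7, 8, 9, 10, 11, 12, 13, 14, 0, 16, 17, 2]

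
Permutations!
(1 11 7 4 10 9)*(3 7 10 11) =(1 3 7 4 11 10 9) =[0, 3, 2, 7, 11, 5, 6, 4, 8, 1, 9, 10]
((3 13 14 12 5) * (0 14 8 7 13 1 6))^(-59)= ((0 14 12 5 3 1 6)(7 13 8))^(-59)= (0 3 14 1 12 6 5)(7 13 8)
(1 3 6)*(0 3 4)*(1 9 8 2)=(0 3 6 9 8 2 1 4)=[3, 4, 1, 6, 0, 5, 9, 7, 2, 8]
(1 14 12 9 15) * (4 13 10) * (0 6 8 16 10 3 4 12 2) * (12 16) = [6, 14, 0, 4, 13, 5, 8, 7, 12, 15, 16, 11, 9, 3, 2, 1, 10] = (0 6 8 12 9 15 1 14 2)(3 4 13)(10 16)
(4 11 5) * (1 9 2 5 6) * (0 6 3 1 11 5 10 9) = [6, 0, 10, 1, 5, 4, 11, 7, 8, 2, 9, 3] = (0 6 11 3 1)(2 10 9)(4 5)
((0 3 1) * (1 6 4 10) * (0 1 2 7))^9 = ((0 3 6 4 10 2 7))^9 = (0 6 10 7 3 4 2)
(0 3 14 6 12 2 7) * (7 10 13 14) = (0 3 7)(2 10 13 14 6 12) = [3, 1, 10, 7, 4, 5, 12, 0, 8, 9, 13, 11, 2, 14, 6]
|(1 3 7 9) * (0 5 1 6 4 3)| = 15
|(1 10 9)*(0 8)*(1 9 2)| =6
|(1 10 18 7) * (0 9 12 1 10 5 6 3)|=21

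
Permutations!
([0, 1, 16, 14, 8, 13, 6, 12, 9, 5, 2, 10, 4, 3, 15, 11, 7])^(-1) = [0, 1, 10, 13, 12, 9, 6, 16, 4, 8, 11, 15, 7, 5, 3, 14, 2]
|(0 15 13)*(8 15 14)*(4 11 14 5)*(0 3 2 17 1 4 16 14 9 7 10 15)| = |(0 5 16 14 8)(1 4 11 9 7 10 15 13 3 2 17)| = 55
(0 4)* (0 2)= (0 4 2)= [4, 1, 0, 3, 2]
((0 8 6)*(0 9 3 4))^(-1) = ((0 8 6 9 3 4))^(-1) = (0 4 3 9 6 8)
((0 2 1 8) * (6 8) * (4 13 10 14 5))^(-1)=((0 2 1 6 8)(4 13 10 14 5))^(-1)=(0 8 6 1 2)(4 5 14 10 13)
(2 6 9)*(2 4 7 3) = (2 6 9 4 7 3) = [0, 1, 6, 2, 7, 5, 9, 3, 8, 4]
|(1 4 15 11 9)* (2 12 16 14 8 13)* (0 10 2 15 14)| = |(0 10 2 12 16)(1 4 14 8 13 15 11 9)| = 40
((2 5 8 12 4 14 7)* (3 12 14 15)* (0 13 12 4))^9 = ((0 13 12)(2 5 8 14 7)(3 4 15))^9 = (15)(2 7 14 8 5)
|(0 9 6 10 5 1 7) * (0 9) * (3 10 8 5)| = |(1 7 9 6 8 5)(3 10)| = 6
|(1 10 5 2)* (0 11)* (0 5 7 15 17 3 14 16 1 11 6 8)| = |(0 6 8)(1 10 7 15 17 3 14 16)(2 11 5)| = 24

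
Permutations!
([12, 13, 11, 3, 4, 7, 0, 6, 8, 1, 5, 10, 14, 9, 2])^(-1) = [6, 9, 14, 3, 4, 10, 7, 5, 8, 13, 11, 2, 0, 1, 12]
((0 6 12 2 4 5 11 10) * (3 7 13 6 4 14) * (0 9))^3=(0 11)(2 7 12 3 6 14 13)(4 10)(5 9)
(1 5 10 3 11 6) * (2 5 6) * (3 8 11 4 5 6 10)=(1 10 8 11 2 6)(3 4 5)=[0, 10, 6, 4, 5, 3, 1, 7, 11, 9, 8, 2]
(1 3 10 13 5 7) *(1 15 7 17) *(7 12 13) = (1 3 10 7 15 12 13 5 17) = [0, 3, 2, 10, 4, 17, 6, 15, 8, 9, 7, 11, 13, 5, 14, 12, 16, 1]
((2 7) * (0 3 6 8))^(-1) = (0 8 6 3)(2 7)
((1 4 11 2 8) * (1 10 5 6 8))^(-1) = (1 2 11 4)(5 10 8 6)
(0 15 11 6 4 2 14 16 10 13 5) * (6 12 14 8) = [15, 1, 8, 3, 2, 0, 4, 7, 6, 9, 13, 12, 14, 5, 16, 11, 10] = (0 15 11 12 14 16 10 13 5)(2 8 6 4)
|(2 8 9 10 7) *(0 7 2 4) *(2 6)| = |(0 7 4)(2 8 9 10 6)| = 15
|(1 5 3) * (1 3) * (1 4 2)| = 4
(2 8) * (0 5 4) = (0 5 4)(2 8) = [5, 1, 8, 3, 0, 4, 6, 7, 2]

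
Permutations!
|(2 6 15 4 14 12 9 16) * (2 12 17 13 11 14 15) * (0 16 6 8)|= |(0 16 12 9 6 2 8)(4 15)(11 14 17 13)|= 28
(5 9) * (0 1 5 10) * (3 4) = [1, 5, 2, 4, 3, 9, 6, 7, 8, 10, 0] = (0 1 5 9 10)(3 4)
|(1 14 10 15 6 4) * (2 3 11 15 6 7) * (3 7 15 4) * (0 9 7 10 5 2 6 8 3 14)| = 13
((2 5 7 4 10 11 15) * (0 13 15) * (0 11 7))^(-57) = ((0 13 15 2 5)(4 10 7))^(-57) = (0 2 13 5 15)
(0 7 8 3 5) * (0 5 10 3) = (0 7 8)(3 10) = [7, 1, 2, 10, 4, 5, 6, 8, 0, 9, 3]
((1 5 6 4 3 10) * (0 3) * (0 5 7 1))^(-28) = (0 10 3)(4 6 5)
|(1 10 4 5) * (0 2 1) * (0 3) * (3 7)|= 8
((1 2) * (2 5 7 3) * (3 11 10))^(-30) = (1 3 11 5 2 10 7) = ((1 5 7 11 10 3 2))^(-30)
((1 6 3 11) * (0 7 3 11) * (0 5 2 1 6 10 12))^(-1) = (0 12 10 1 2 5 3 7)(6 11)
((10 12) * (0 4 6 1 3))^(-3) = ((0 4 6 1 3)(10 12))^(-3) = (0 6 3 4 1)(10 12)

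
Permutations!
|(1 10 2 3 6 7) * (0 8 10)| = |(0 8 10 2 3 6 7 1)| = 8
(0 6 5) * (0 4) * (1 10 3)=[6, 10, 2, 1, 0, 4, 5, 7, 8, 9, 3]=(0 6 5 4)(1 10 3)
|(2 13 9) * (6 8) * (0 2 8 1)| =|(0 2 13 9 8 6 1)| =7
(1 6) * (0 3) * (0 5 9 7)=(0 3 5 9 7)(1 6)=[3, 6, 2, 5, 4, 9, 1, 0, 8, 7]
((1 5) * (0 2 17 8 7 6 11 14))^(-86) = ((0 2 17 8 7 6 11 14)(1 5))^(-86) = (0 17 7 11)(2 8 6 14)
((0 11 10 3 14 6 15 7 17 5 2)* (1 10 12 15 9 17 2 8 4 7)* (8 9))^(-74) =(0 1 6 2 15 14 7 12 3 4 11 10 8)(5 9 17)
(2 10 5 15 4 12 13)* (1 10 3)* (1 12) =[0, 10, 3, 12, 1, 15, 6, 7, 8, 9, 5, 11, 13, 2, 14, 4] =(1 10 5 15 4)(2 3 12 13)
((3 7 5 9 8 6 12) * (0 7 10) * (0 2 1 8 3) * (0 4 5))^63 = (0 7)(1 12 9 2 6 5 10 8 4 3)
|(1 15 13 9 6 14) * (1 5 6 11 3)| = 6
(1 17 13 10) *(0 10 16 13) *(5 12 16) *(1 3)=(0 10 3 1 17)(5 12 16 13)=[10, 17, 2, 1, 4, 12, 6, 7, 8, 9, 3, 11, 16, 5, 14, 15, 13, 0]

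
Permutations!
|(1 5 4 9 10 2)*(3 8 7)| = |(1 5 4 9 10 2)(3 8 7)| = 6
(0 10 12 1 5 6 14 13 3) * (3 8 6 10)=(0 3)(1 5 10 12)(6 14 13 8)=[3, 5, 2, 0, 4, 10, 14, 7, 6, 9, 12, 11, 1, 8, 13]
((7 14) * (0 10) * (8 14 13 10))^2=((0 8 14 7 13 10))^2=(0 14 13)(7 10 8)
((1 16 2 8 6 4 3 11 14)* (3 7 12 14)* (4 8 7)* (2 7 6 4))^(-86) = (1 14 12 7 16)(2 8)(4 6)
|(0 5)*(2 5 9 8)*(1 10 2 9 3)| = |(0 3 1 10 2 5)(8 9)| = 6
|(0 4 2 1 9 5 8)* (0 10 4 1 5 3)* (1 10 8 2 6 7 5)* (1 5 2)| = 10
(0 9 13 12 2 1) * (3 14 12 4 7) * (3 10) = [9, 0, 1, 14, 7, 5, 6, 10, 8, 13, 3, 11, 2, 4, 12] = (0 9 13 4 7 10 3 14 12 2 1)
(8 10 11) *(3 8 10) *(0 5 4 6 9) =(0 5 4 6 9)(3 8)(10 11) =[5, 1, 2, 8, 6, 4, 9, 7, 3, 0, 11, 10]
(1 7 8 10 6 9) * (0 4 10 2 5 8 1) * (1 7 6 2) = (0 4 10 2 5 8 1 6 9) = [4, 6, 5, 3, 10, 8, 9, 7, 1, 0, 2]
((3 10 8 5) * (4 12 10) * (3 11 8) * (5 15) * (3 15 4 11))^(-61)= (3 4 15 11 12 5 8 10)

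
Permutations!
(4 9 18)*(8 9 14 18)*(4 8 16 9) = (4 14 18 8)(9 16) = [0, 1, 2, 3, 14, 5, 6, 7, 4, 16, 10, 11, 12, 13, 18, 15, 9, 17, 8]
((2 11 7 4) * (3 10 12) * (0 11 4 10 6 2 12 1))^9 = ((0 11 7 10 1)(2 4 12 3 6))^9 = (0 1 10 7 11)(2 6 3 12 4)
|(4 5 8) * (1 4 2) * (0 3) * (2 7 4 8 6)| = |(0 3)(1 8 7 4 5 6 2)| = 14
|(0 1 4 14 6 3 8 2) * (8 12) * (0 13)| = 10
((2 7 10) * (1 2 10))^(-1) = (10)(1 7 2)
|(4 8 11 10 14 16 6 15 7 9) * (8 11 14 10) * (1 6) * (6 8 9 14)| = 21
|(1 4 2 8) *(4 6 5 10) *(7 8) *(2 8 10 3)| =|(1 6 5 3 2 7 10 4 8)| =9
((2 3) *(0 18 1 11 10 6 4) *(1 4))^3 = ((0 18 4)(1 11 10 6)(2 3))^3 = (18)(1 6 10 11)(2 3)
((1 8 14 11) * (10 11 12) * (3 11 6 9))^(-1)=((1 8 14 12 10 6 9 3 11))^(-1)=(1 11 3 9 6 10 12 14 8)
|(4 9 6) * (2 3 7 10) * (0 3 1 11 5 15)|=9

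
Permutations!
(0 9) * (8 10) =(0 9)(8 10) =[9, 1, 2, 3, 4, 5, 6, 7, 10, 0, 8]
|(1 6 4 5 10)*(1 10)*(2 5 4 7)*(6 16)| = |(1 16 6 7 2 5)| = 6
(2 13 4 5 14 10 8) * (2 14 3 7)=(2 13 4 5 3 7)(8 14 10)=[0, 1, 13, 7, 5, 3, 6, 2, 14, 9, 8, 11, 12, 4, 10]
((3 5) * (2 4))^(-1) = ((2 4)(3 5))^(-1) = (2 4)(3 5)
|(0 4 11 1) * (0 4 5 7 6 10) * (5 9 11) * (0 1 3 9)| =|(1 4 5 7 6 10)(3 9 11)| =6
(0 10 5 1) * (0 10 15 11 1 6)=(0 15 11 1 10 5 6)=[15, 10, 2, 3, 4, 6, 0, 7, 8, 9, 5, 1, 12, 13, 14, 11]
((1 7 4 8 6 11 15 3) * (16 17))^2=(17)(1 4 6 15)(3 7 8 11)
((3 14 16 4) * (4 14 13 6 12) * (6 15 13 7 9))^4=((3 7 9 6 12 4)(13 15)(14 16))^4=(16)(3 12 9)(4 6 7)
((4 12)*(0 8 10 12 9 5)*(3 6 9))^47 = (0 10 4 6 5 8 12 3 9)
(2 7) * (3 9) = (2 7)(3 9) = [0, 1, 7, 9, 4, 5, 6, 2, 8, 3]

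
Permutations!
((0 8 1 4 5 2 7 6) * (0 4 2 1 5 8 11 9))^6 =((0 11 9)(1 2 7 6 4 8 5))^6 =(11)(1 5 8 4 6 7 2)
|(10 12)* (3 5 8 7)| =4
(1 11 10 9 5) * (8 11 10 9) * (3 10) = [0, 3, 2, 10, 4, 1, 6, 7, 11, 5, 8, 9] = (1 3 10 8 11 9 5)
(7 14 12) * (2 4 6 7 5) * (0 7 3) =(0 7 14 12 5 2 4 6 3) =[7, 1, 4, 0, 6, 2, 3, 14, 8, 9, 10, 11, 5, 13, 12]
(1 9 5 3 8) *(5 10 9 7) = [0, 7, 2, 8, 4, 3, 6, 5, 1, 10, 9] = (1 7 5 3 8)(9 10)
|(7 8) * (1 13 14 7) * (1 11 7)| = 3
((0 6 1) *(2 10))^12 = ((0 6 1)(2 10))^12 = (10)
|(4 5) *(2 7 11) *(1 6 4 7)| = 7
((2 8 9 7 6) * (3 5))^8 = (2 7 8 6 9)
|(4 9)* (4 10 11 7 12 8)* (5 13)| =14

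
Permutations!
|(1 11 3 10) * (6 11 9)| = |(1 9 6 11 3 10)| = 6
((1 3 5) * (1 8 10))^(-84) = ((1 3 5 8 10))^(-84) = (1 3 5 8 10)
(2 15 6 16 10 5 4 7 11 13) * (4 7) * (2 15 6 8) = [0, 1, 6, 3, 4, 7, 16, 11, 2, 9, 5, 13, 12, 15, 14, 8, 10] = (2 6 16 10 5 7 11 13 15 8)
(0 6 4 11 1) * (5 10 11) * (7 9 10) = [6, 0, 2, 3, 5, 7, 4, 9, 8, 10, 11, 1] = (0 6 4 5 7 9 10 11 1)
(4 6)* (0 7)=[7, 1, 2, 3, 6, 5, 4, 0]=(0 7)(4 6)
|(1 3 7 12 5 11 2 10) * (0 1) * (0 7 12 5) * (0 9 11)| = |(0 1 3 12 9 11 2 10 7 5)| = 10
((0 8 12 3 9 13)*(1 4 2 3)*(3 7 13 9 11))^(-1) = ((0 8 12 1 4 2 7 13)(3 11))^(-1) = (0 13 7 2 4 1 12 8)(3 11)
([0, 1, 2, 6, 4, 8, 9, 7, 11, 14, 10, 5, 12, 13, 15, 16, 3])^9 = (3 14)(6 15)(9 16)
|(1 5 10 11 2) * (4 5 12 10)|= 10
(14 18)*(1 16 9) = (1 16 9)(14 18) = [0, 16, 2, 3, 4, 5, 6, 7, 8, 1, 10, 11, 12, 13, 18, 15, 9, 17, 14]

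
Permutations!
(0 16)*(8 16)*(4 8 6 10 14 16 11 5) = [6, 1, 2, 3, 8, 4, 10, 7, 11, 9, 14, 5, 12, 13, 16, 15, 0] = (0 6 10 14 16)(4 8 11 5)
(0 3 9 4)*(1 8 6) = [3, 8, 2, 9, 0, 5, 1, 7, 6, 4] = (0 3 9 4)(1 8 6)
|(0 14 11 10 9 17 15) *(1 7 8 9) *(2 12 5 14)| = |(0 2 12 5 14 11 10 1 7 8 9 17 15)| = 13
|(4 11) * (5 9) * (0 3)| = |(0 3)(4 11)(5 9)| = 2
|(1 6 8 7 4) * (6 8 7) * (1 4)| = |(1 8 6 7)| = 4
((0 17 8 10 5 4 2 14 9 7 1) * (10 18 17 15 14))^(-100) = ((0 15 14 9 7 1)(2 10 5 4)(8 18 17))^(-100) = (0 14 7)(1 15 9)(8 17 18)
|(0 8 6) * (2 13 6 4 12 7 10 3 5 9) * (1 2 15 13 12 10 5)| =|(0 8 4 10 3 1 2 12 7 5 9 15 13 6)| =14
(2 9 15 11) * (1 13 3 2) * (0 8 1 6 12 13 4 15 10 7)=(0 8 1 4 15 11 6 12 13 3 2 9 10 7)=[8, 4, 9, 2, 15, 5, 12, 0, 1, 10, 7, 6, 13, 3, 14, 11]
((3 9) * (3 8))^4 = (3 9 8)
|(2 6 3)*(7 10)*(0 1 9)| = 6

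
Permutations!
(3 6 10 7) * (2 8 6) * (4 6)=(2 8 4 6 10 7 3)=[0, 1, 8, 2, 6, 5, 10, 3, 4, 9, 7]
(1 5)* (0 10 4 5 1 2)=(0 10 4 5 2)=[10, 1, 0, 3, 5, 2, 6, 7, 8, 9, 4]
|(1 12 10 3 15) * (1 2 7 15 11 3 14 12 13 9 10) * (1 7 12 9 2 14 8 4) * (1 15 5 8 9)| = |(1 13 2 12 7 5 8 4 15 14)(3 11)(9 10)| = 10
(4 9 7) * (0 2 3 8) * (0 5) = (0 2 3 8 5)(4 9 7) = [2, 1, 3, 8, 9, 0, 6, 4, 5, 7]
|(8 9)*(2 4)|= 2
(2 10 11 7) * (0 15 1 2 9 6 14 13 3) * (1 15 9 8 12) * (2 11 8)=[9, 11, 10, 0, 4, 5, 14, 2, 12, 6, 8, 7, 1, 3, 13, 15]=(15)(0 9 6 14 13 3)(1 11 7 2 10 8 12)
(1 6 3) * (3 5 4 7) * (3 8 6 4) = [0, 4, 2, 1, 7, 3, 5, 8, 6] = (1 4 7 8 6 5 3)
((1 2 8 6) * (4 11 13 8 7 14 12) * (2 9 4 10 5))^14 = ((1 9 4 11 13 8 6)(2 7 14 12 10 5))^14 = (2 14 10)(5 7 12)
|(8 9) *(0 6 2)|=|(0 6 2)(8 9)|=6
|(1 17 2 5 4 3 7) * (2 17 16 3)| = 12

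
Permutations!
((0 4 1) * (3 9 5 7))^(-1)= ((0 4 1)(3 9 5 7))^(-1)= (0 1 4)(3 7 5 9)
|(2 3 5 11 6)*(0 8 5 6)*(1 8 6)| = |(0 6 2 3 1 8 5 11)| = 8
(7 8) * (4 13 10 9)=(4 13 10 9)(7 8)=[0, 1, 2, 3, 13, 5, 6, 8, 7, 4, 9, 11, 12, 10]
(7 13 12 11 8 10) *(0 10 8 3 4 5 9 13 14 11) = (0 10 7 14 11 3 4 5 9 13 12) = [10, 1, 2, 4, 5, 9, 6, 14, 8, 13, 7, 3, 0, 12, 11]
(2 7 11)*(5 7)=[0, 1, 5, 3, 4, 7, 6, 11, 8, 9, 10, 2]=(2 5 7 11)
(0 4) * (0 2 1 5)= (0 4 2 1 5)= [4, 5, 1, 3, 2, 0]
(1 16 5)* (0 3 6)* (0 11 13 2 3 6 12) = (0 6 11 13 2 3 12)(1 16 5) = [6, 16, 3, 12, 4, 1, 11, 7, 8, 9, 10, 13, 0, 2, 14, 15, 5]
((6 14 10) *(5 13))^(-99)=(14)(5 13)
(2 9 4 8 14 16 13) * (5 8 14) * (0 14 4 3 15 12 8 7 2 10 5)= [14, 1, 9, 15, 4, 7, 6, 2, 0, 3, 5, 11, 8, 10, 16, 12, 13]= (0 14 16 13 10 5 7 2 9 3 15 12 8)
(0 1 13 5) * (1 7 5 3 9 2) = [7, 13, 1, 9, 4, 0, 6, 5, 8, 2, 10, 11, 12, 3] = (0 7 5)(1 13 3 9 2)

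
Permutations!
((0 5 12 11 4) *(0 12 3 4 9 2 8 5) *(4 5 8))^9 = (2 9 11 12 4)(3 5)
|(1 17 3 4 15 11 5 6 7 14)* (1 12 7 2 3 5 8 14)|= |(1 17 5 6 2 3 4 15 11 8 14 12 7)|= 13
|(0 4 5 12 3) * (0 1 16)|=|(0 4 5 12 3 1 16)|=7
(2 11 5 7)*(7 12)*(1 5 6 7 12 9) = (12)(1 5 9)(2 11 6 7) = [0, 5, 11, 3, 4, 9, 7, 2, 8, 1, 10, 6, 12]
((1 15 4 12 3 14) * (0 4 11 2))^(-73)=((0 4 12 3 14 1 15 11 2))^(-73)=(0 2 11 15 1 14 3 12 4)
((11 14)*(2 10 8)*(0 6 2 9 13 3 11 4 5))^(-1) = (0 5 4 14 11 3 13 9 8 10 2 6)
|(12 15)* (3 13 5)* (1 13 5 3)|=|(1 13 3 5)(12 15)|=4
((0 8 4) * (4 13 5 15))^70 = (0 15 13)(4 5 8)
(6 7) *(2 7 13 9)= (2 7 6 13 9)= [0, 1, 7, 3, 4, 5, 13, 6, 8, 2, 10, 11, 12, 9]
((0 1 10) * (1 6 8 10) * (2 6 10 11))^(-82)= ((0 10)(2 6 8 11))^(-82)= (2 8)(6 11)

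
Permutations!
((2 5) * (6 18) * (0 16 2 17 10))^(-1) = (0 10 17 5 2 16)(6 18)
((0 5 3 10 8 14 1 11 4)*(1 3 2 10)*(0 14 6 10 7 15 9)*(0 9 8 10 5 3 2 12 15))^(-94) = (0 1 4 2)(3 11 14 7)(5 12 15 8 6)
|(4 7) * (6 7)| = 3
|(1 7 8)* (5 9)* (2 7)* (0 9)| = |(0 9 5)(1 2 7 8)| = 12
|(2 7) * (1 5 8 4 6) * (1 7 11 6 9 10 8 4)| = 12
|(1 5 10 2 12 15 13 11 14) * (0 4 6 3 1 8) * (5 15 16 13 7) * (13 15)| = |(0 4 6 3 1 13 11 14 8)(2 12 16 15 7 5 10)| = 63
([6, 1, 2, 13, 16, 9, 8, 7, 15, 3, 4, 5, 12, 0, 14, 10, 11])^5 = [4, 1, 2, 15, 3, 6, 16, 7, 11, 8, 9, 0, 12, 10, 14, 5, 13]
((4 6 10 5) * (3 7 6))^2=((3 7 6 10 5 4))^2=(3 6 5)(4 7 10)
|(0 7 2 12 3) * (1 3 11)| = 7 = |(0 7 2 12 11 1 3)|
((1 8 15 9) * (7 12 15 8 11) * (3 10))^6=(15)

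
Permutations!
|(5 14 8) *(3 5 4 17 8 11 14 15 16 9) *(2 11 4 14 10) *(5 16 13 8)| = |(2 11 10)(3 16 9)(4 17 5 15 13 8 14)| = 21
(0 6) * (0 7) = (0 6 7) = [6, 1, 2, 3, 4, 5, 7, 0]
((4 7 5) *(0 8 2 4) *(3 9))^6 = (9)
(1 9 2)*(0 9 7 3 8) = (0 9 2 1 7 3 8) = [9, 7, 1, 8, 4, 5, 6, 3, 0, 2]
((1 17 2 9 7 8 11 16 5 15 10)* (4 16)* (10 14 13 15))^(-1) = ((1 17 2 9 7 8 11 4 16 5 10)(13 15 14))^(-1) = (1 10 5 16 4 11 8 7 9 2 17)(13 14 15)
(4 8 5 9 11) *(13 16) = (4 8 5 9 11)(13 16) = [0, 1, 2, 3, 8, 9, 6, 7, 5, 11, 10, 4, 12, 16, 14, 15, 13]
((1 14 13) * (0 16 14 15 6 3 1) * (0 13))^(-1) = (0 14 16)(1 3 6 15)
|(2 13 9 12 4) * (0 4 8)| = 7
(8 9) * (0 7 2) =(0 7 2)(8 9) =[7, 1, 0, 3, 4, 5, 6, 2, 9, 8]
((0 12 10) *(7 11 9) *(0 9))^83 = (0 11 7 9 10 12)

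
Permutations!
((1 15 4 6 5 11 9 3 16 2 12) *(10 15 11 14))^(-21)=((1 11 9 3 16 2 12)(4 6 5 14 10 15))^(-21)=(16)(4 14)(5 15)(6 10)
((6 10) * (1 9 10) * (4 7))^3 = ((1 9 10 6)(4 7))^3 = (1 6 10 9)(4 7)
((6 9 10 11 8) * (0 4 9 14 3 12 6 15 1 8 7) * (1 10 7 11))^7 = ((0 4 9 7)(1 8 15 10)(3 12 6 14))^7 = (0 7 9 4)(1 10 15 8)(3 14 6 12)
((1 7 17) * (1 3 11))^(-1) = (1 11 3 17 7)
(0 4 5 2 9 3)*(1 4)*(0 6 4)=(0 1)(2 9 3 6 4 5)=[1, 0, 9, 6, 5, 2, 4, 7, 8, 3]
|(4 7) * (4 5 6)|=|(4 7 5 6)|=4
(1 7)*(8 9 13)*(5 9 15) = (1 7)(5 9 13 8 15) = [0, 7, 2, 3, 4, 9, 6, 1, 15, 13, 10, 11, 12, 8, 14, 5]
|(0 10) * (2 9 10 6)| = |(0 6 2 9 10)| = 5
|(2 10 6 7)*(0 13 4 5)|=|(0 13 4 5)(2 10 6 7)|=4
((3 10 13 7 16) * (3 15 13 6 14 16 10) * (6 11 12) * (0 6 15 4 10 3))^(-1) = (0 3 7 13 15 12 11 10 4 16 14 6)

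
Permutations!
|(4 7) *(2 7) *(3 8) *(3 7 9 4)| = |(2 9 4)(3 8 7)| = 3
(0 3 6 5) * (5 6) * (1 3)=(6)(0 1 3 5)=[1, 3, 2, 5, 4, 0, 6]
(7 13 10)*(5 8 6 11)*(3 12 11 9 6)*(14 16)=[0, 1, 2, 12, 4, 8, 9, 13, 3, 6, 7, 5, 11, 10, 16, 15, 14]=(3 12 11 5 8)(6 9)(7 13 10)(14 16)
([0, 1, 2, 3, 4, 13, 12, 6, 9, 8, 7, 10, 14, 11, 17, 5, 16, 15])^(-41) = (5 15 17 14 12 6 7 10 11 13)(8 9)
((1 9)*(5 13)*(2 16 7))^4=(2 16 7)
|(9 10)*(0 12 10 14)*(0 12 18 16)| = 12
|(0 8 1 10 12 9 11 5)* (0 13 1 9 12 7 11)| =|(0 8 9)(1 10 7 11 5 13)| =6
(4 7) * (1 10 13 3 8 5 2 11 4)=(1 10 13 3 8 5 2 11 4 7)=[0, 10, 11, 8, 7, 2, 6, 1, 5, 9, 13, 4, 12, 3]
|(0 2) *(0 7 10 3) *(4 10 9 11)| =8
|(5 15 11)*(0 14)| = |(0 14)(5 15 11)| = 6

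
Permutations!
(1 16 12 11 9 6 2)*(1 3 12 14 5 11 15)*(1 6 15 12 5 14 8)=[0, 16, 3, 5, 4, 11, 2, 7, 1, 15, 10, 9, 12, 13, 14, 6, 8]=(1 16 8)(2 3 5 11 9 15 6)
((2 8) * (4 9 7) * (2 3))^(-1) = (2 3 8)(4 7 9)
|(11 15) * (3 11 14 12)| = |(3 11 15 14 12)| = 5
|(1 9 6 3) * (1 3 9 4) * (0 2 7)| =6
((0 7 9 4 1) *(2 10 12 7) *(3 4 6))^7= (0 3 7 2 4 9 10 1 6 12)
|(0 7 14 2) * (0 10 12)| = 6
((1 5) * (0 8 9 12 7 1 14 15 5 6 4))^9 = ((0 8 9 12 7 1 6 4)(5 14 15))^9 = (15)(0 8 9 12 7 1 6 4)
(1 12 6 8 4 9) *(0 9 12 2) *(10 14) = (0 9 1 2)(4 12 6 8)(10 14) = [9, 2, 0, 3, 12, 5, 8, 7, 4, 1, 14, 11, 6, 13, 10]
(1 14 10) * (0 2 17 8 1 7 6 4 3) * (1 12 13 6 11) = (0 2 17 8 12 13 6 4 3)(1 14 10 7 11) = [2, 14, 17, 0, 3, 5, 4, 11, 12, 9, 7, 1, 13, 6, 10, 15, 16, 8]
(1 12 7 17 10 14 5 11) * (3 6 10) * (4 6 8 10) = (1 12 7 17 3 8 10 14 5 11)(4 6) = [0, 12, 2, 8, 6, 11, 4, 17, 10, 9, 14, 1, 7, 13, 5, 15, 16, 3]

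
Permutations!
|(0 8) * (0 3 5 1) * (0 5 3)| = |(0 8)(1 5)| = 2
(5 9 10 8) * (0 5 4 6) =(0 5 9 10 8 4 6) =[5, 1, 2, 3, 6, 9, 0, 7, 4, 10, 8]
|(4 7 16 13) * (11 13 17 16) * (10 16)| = 12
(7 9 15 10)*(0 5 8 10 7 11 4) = [5, 1, 2, 3, 0, 8, 6, 9, 10, 15, 11, 4, 12, 13, 14, 7] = (0 5 8 10 11 4)(7 9 15)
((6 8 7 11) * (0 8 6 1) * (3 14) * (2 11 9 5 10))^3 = ((0 8 7 9 5 10 2 11 1)(3 14))^3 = (0 9 2)(1 7 10)(3 14)(5 11 8)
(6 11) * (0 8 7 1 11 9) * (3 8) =[3, 11, 2, 8, 4, 5, 9, 1, 7, 0, 10, 6] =(0 3 8 7 1 11 6 9)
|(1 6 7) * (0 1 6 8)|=6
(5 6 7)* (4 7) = (4 7 5 6) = [0, 1, 2, 3, 7, 6, 4, 5]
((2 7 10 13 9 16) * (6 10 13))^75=((2 7 13 9 16)(6 10))^75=(16)(6 10)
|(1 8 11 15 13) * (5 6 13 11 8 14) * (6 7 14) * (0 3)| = |(0 3)(1 6 13)(5 7 14)(11 15)| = 6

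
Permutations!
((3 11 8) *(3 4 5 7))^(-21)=(3 4)(5 11)(7 8)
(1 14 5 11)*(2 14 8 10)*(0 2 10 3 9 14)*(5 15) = (0 2)(1 8 3 9 14 15 5 11) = [2, 8, 0, 9, 4, 11, 6, 7, 3, 14, 10, 1, 12, 13, 15, 5]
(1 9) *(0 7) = (0 7)(1 9) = [7, 9, 2, 3, 4, 5, 6, 0, 8, 1]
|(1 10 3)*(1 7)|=|(1 10 3 7)|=4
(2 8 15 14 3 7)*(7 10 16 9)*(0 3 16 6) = (0 3 10 6)(2 8 15 14 16 9 7) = [3, 1, 8, 10, 4, 5, 0, 2, 15, 7, 6, 11, 12, 13, 16, 14, 9]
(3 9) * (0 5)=(0 5)(3 9)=[5, 1, 2, 9, 4, 0, 6, 7, 8, 3]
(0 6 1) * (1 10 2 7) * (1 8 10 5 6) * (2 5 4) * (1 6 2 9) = (0 6 4 9 1)(2 7 8 10 5) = [6, 0, 7, 3, 9, 2, 4, 8, 10, 1, 5]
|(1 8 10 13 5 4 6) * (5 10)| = |(1 8 5 4 6)(10 13)| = 10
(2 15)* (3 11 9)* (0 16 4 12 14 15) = (0 16 4 12 14 15 2)(3 11 9) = [16, 1, 0, 11, 12, 5, 6, 7, 8, 3, 10, 9, 14, 13, 15, 2, 4]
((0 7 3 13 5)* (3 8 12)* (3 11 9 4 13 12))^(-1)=((0 7 8 3 12 11 9 4 13 5))^(-1)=(0 5 13 4 9 11 12 3 8 7)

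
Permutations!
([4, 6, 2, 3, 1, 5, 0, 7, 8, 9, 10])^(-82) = [1, 0, 2, 3, 6, 5, 4, 7, 8, 9, 10]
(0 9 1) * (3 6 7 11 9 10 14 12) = [10, 0, 2, 6, 4, 5, 7, 11, 8, 1, 14, 9, 3, 13, 12] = (0 10 14 12 3 6 7 11 9 1)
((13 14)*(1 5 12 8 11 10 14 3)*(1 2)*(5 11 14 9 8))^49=((1 11 10 9 8 14 13 3 2)(5 12))^49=(1 8 2 9 3 10 13 11 14)(5 12)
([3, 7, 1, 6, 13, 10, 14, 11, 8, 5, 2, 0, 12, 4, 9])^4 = (0 9 1 3 5 7 6 10 11 14 2)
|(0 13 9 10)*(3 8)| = |(0 13 9 10)(3 8)| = 4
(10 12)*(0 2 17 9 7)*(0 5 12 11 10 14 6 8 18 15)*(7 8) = [2, 1, 17, 3, 4, 12, 7, 5, 18, 8, 11, 10, 14, 13, 6, 0, 16, 9, 15] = (0 2 17 9 8 18 15)(5 12 14 6 7)(10 11)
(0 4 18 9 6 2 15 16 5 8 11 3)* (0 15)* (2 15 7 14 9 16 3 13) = (0 4 18 16 5 8 11 13 2)(3 7 14 9 6 15) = [4, 1, 0, 7, 18, 8, 15, 14, 11, 6, 10, 13, 12, 2, 9, 3, 5, 17, 16]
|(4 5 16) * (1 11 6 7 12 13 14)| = |(1 11 6 7 12 13 14)(4 5 16)| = 21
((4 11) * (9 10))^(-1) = ((4 11)(9 10))^(-1) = (4 11)(9 10)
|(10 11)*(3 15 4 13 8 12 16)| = |(3 15 4 13 8 12 16)(10 11)| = 14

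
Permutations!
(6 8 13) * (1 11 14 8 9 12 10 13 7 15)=(1 11 14 8 7 15)(6 9 12 10 13)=[0, 11, 2, 3, 4, 5, 9, 15, 7, 12, 13, 14, 10, 6, 8, 1]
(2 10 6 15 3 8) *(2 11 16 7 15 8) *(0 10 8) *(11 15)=(0 10 6)(2 8 15 3)(7 11 16)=[10, 1, 8, 2, 4, 5, 0, 11, 15, 9, 6, 16, 12, 13, 14, 3, 7]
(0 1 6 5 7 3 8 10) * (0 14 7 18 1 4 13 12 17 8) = (0 4 13 12 17 8 10 14 7 3)(1 6 5 18) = [4, 6, 2, 0, 13, 18, 5, 3, 10, 9, 14, 11, 17, 12, 7, 15, 16, 8, 1]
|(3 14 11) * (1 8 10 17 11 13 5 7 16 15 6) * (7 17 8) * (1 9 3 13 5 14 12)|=40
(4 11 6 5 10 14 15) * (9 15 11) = (4 9 15)(5 10 14 11 6) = [0, 1, 2, 3, 9, 10, 5, 7, 8, 15, 14, 6, 12, 13, 11, 4]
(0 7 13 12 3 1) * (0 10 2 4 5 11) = (0 7 13 12 3 1 10 2 4 5 11) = [7, 10, 4, 1, 5, 11, 6, 13, 8, 9, 2, 0, 3, 12]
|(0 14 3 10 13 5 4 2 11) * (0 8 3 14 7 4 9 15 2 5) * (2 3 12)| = 36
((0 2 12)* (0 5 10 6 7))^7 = (12)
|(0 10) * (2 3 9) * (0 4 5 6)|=15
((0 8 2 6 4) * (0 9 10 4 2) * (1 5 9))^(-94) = (1 5 9 10 4) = ((0 8)(1 5 9 10 4)(2 6))^(-94)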